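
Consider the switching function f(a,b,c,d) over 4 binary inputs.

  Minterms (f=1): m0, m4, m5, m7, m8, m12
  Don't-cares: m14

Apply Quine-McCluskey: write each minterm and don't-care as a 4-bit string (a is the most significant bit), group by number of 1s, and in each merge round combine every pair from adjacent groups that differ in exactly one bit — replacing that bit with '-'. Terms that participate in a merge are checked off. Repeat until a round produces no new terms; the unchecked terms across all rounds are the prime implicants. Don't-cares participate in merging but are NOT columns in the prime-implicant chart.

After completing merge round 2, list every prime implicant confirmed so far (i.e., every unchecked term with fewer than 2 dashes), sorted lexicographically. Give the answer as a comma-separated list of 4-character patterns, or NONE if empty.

01-1, 010-, 11-0

[col 0] 0000*, 0100*, 0101*, 0111*, 1000*, 1100*, 1110*
[col 1] -000*, -100*, 0-00*, 01-1, 010-, 1-00*, 11-0
[col 2] --00
Prime implicants: --00, 01-1, 010-, 11-0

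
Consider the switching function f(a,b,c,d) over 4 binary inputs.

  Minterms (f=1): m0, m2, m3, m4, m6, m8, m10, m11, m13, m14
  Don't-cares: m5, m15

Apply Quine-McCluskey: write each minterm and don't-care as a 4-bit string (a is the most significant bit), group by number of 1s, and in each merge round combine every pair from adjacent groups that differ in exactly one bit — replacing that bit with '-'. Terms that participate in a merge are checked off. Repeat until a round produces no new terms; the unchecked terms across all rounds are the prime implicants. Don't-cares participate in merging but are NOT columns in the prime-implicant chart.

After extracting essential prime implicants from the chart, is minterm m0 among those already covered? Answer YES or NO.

size-2^0 implicants → 0000(✓)  0010(✓)  0011(✓)  0100(✓)  0101(✓)  0110(✓)  1000(✓)  1010(✓)  1011(✓)  1101(✓)  1110(✓)  1111(✓)
size-2^1 implicants → -000(✓)  -010(✓)  -011(✓)  -101  -110(✓)  0-00(✓)  0-10(✓)  00-0(✓)  001-(✓)  01-0(✓)  010-  1-10(✓)  1-11(✓)  10-0(✓)  101-(✓)  11-1  111-(✓)
size-2^2 implicants → --10  -0-0  -01-  0--0  1-1-
Unchecked terms (primes): --10, -0-0, -01-, -101, 0--0, 010-, 1-1-, 11-1
Minterm coverage:
  m0 ⊆ -0-0,0--0
  m2 ⊆ --10,-0-0,-01-,0--0
  m3 ⊆ -01- [E]
  m4 ⊆ 0--0,010-
  m6 ⊆ --10,0--0
  m8 ⊆ -0-0 [E]
  m10 ⊆ --10,-0-0,-01-,1-1-
  m11 ⊆ -01-,1-1-
  m13 ⊆ -101,11-1
  m14 ⊆ --10,1-1-
E = {-0-0, -01-}

YES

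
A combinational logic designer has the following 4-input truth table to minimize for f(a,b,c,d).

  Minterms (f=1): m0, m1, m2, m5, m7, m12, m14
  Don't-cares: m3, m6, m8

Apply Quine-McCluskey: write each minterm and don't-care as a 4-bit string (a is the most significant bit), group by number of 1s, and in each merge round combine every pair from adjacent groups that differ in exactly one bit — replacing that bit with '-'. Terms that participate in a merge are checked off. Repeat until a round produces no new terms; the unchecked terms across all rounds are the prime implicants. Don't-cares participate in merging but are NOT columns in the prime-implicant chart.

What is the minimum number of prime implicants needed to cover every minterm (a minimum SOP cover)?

3

[col 0] 0000*, 0001*, 0010*, 0011*, 0101*, 0110*, 0111*, 1000*, 1100*, 1110*
[col 1] -000, -110, 0-01*, 0-10*, 0-11*, 00-0*, 00-1*, 000-*, 001-*, 01-1*, 011-*, 1-00, 11-0
[col 2] 0--1, 0-1-, 00--
Prime implicants: -000, -110, 0--1, 0-1-, 00--, 1-00, 11-0
PI chart (minterm → PIs covering it):
  0 | -000,00--
  1 | 0--1,00--
  2 | 0-1-,00--
  5 | 0--1  (sole → essential)
  7 | 0--1,0-1-
  12 | 1-00,11-0
  14 | -110,11-0
Essential prime implicants: 0--1
Petrick residual → 00--, 11-0
Minimum SOP uses 3 PIs: a'd + a'b' + abd'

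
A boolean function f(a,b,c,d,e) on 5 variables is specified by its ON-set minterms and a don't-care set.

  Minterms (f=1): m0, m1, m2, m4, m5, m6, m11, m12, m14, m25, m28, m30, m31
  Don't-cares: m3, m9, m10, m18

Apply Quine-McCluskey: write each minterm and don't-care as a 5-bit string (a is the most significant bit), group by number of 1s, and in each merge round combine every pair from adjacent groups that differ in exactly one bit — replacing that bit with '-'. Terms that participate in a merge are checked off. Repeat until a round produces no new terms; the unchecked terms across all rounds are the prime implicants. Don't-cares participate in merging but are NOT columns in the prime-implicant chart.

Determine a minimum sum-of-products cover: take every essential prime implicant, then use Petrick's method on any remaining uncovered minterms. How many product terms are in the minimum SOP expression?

[col 0] 00000*, 00001*, 00010*, 00011*, 00100*, 00101*, 00110*, 01001*, 01010*, 01011*, 01100*, 01110*, 10010*, 11001*, 11100*, 11110*, 11111*
[col 1] -0010, -1001, -1100*, -1110*, 0-001*, 0-010*, 0-011*, 0-100*, 0-110*, 00-00*, 00-01*, 00-10*, 000-0*, 000-1*, 0000-*, 0001-*, 001-0*, 0010-*, 01-10*, 010-1*, 0101-*, 011-0*, 111-0*, 1111-
[col 2] -11-0, 0--10, 0-0-1, 0-01-, 0-1-0, 00--0, 00-0-, 000--
Prime implicants: -0010, -1001, -11-0, 0--10, 0-0-1, 0-01-, 0-1-0, 00--0, 00-0-, 000--, 1111-
PI chart (minterm → PIs covering it):
  0 | 00--0,00-0-,000--
  1 | 0-0-1,00-0-,000--
  2 | -0010,0--10,0-01-,00--0,000--
  4 | 0-1-0,00--0,00-0-
  5 | 00-0-  (sole → essential)
  6 | 0--10,0-1-0,00--0
  11 | 0-0-1,0-01-
  12 | -11-0,0-1-0
  14 | -11-0,0--10,0-1-0
  25 | -1001  (sole → essential)
  28 | -11-0  (sole → essential)
  30 | -11-0,1111-
  31 | 1111-  (sole → essential)
Essential prime implicants: -1001, -11-0, 00-0-, 1111-
Petrick residual → 0--10, 0-0-1
Minimum SOP uses 6 PIs: bc'd'e + bce' + a'de' + a'c'e + a'b'd' + abcd

6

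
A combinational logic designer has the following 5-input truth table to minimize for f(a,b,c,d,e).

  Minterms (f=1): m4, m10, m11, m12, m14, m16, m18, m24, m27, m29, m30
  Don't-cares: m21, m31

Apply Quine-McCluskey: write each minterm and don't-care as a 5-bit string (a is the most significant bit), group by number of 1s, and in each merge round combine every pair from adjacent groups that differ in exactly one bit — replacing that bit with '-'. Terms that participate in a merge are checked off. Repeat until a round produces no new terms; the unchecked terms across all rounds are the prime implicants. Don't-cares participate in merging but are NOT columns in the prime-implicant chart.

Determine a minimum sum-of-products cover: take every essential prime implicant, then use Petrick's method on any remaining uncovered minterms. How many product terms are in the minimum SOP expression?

Round 0: 00100✓ 01010✓ 01011✓ 01100✓ 01110✓ 10000✓ 10010✓ 10101✓ 11000✓ 11011✓ 11101✓ 11110✓ 11111✓
Round 1: -1011 -1110 0-100 01-10 0101- 011-0 1-000 1-101 100-0 11-11 111-1 1111-
PIs = {-1011, -1110, 0-100, 01-10, 0101-, 011-0, 1-000, 1-101, 100-0, 11-11, 111-1, 1111-}
Coverage chart:
  m4: 0-100 ←essential
  m10: 01-10,0101-
  m11: -1011,0101-
  m12: 0-100,011-0
  m14: -1110,01-10,011-0
  m16: 1-000,100-0
  m18: 100-0 ←essential
  m24: 1-000 ←essential
  m27: -1011,11-11
  m29: 1-101,111-1
  m30: -1110,1111-
Essential: 0-100, 1-000, 100-0
Petrick residual → -1011, -1110, 01-10, 1-101
Min cover (7 terms): bc'de + bcde' + a'cd'e' + a'bde' + ac'd'e' + acd'e + ab'c'e'

7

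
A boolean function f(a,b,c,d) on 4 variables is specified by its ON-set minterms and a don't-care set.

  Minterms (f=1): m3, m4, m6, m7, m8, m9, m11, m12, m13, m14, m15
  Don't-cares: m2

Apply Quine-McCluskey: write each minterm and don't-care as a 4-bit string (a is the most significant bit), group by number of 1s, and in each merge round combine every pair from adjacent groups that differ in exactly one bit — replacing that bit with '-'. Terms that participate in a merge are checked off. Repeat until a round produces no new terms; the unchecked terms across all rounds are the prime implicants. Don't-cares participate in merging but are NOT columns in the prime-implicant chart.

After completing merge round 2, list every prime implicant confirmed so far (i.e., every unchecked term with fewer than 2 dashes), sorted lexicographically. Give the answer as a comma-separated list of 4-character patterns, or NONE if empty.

size-2^0 implicants → 0010(✓)  0011(✓)  0100(✓)  0110(✓)  0111(✓)  1000(✓)  1001(✓)  1011(✓)  1100(✓)  1101(✓)  1110(✓)  1111(✓)
size-2^1 implicants → -011(✓)  -100(✓)  -110(✓)  -111(✓)  0-10(✓)  0-11(✓)  001-(✓)  01-0(✓)  011-(✓)  1-00(✓)  1-01(✓)  1-11(✓)  10-1(✓)  100-(✓)  11-0(✓)  11-1(✓)  110-(✓)  111-(✓)
size-2^2 implicants → --11  -1-0  -11-  0-1-  1--1  1-0-  11--
Unchecked terms (primes): --11, -1-0, -11-, 0-1-, 1--1, 1-0-, 11--

NONE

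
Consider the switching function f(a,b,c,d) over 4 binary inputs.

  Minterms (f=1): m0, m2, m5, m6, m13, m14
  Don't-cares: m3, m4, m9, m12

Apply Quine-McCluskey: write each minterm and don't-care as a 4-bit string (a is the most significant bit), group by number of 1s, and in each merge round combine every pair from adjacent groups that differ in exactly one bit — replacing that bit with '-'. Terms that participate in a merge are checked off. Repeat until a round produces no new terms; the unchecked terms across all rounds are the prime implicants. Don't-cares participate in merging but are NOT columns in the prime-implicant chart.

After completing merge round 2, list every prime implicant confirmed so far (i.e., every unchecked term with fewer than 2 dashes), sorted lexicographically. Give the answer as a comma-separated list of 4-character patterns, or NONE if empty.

size-2^0 implicants → 0000(✓)  0010(✓)  0011(✓)  0100(✓)  0101(✓)  0110(✓)  1001(✓)  1100(✓)  1101(✓)  1110(✓)
size-2^1 implicants → -100(✓)  -101(✓)  -110(✓)  0-00(✓)  0-10(✓)  00-0(✓)  001-  01-0(✓)  010-(✓)  1-01  11-0(✓)  110-(✓)
size-2^2 implicants → -1-0  -10-  0--0
Unchecked terms (primes): -1-0, -10-, 0--0, 001-, 1-01

001-, 1-01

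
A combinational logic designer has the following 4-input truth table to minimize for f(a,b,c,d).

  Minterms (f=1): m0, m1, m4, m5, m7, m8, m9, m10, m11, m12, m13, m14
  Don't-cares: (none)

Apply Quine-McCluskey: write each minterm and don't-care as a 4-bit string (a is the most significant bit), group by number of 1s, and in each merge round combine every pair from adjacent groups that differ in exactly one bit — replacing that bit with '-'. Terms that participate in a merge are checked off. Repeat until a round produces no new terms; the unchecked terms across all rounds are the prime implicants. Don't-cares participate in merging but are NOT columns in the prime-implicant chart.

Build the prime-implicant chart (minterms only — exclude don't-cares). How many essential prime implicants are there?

4

size-2^0 implicants → 0000(✓)  0001(✓)  0100(✓)  0101(✓)  0111(✓)  1000(✓)  1001(✓)  1010(✓)  1011(✓)  1100(✓)  1101(✓)  1110(✓)
size-2^1 implicants → -000(✓)  -001(✓)  -100(✓)  -101(✓)  0-00(✓)  0-01(✓)  000-(✓)  01-1  010-(✓)  1-00(✓)  1-01(✓)  1-10(✓)  10-0(✓)  10-1(✓)  100-(✓)  101-(✓)  11-0(✓)  110-(✓)
size-2^2 implicants → --00(✓)  --01(✓)  -00-(✓)  -10-(✓)  0-0-(✓)  1--0  1-0-(✓)  10--
size-2^3 implicants → --0-
Unchecked terms (primes): --0-, 01-1, 1--0, 10--
Minterm coverage:
  m0 ⊆ --0- [E]
  m1 ⊆ --0- [E]
  m4 ⊆ --0- [E]
  m5 ⊆ --0-,01-1
  m7 ⊆ 01-1 [E]
  m8 ⊆ --0-,1--0,10--
  m9 ⊆ --0-,10--
  m10 ⊆ 1--0,10--
  m11 ⊆ 10-- [E]
  m12 ⊆ --0-,1--0
  m13 ⊆ --0- [E]
  m14 ⊆ 1--0 [E]
E = {--0-, 01-1, 1--0, 10--}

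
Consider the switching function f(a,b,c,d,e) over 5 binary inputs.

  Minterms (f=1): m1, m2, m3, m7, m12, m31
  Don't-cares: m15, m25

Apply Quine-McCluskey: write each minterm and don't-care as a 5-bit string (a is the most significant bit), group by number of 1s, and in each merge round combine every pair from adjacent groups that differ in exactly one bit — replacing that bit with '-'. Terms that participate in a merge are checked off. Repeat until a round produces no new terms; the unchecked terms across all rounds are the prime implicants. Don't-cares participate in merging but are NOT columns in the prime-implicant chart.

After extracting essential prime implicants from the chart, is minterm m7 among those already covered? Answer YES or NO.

NO

Round 0: 00001✓ 00010✓ 00011✓ 00111✓ 01100 01111✓ 11001 11111✓
Round 1: -1111 0-111 00-11 000-1 0001-
PIs = {-1111, 0-111, 00-11, 000-1, 0001-, 01100, 11001}
Coverage chart:
  m1: 000-1 ←essential
  m2: 0001- ←essential
  m3: 00-11,000-1,0001-
  m7: 0-111,00-11
  m12: 01100 ←essential
  m31: -1111 ←essential
Essential: -1111, 000-1, 0001-, 01100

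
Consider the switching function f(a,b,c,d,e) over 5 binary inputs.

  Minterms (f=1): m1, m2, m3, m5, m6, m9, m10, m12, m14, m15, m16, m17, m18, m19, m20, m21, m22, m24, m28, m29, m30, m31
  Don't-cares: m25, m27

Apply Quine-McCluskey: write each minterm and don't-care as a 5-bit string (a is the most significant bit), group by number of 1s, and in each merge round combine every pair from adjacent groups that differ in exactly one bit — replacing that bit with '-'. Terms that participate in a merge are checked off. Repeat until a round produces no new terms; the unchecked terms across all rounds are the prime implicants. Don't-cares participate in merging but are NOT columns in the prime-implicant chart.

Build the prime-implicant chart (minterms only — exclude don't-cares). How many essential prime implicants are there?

[col 0] 00001*, 00010*, 00011*, 00101*, 00110*, 01001*, 01010*, 01100*, 01110*, 01111*, 10000*, 10001*, 10010*, 10011*, 10100*, 10101*, 10110*, 11000*, 11001*, 11011*, 11100*, 11101*, 11110*, 11111*
[col 1] -0001*, -0010*, -0011*, -0101*, -0110*, -1001*, -1100*, -1110*, -1111*, 0-001*, 0-010*, 0-110*, 00-01*, 00-10*, 000-1*, 0001-*, 01-10*, 011-0*, 0111-*, 1-000*, 1-001*, 1-011*, 1-100*, 1-101*, 1-110*, 10-00*, 10-01*, 10-10*, 100-0*, 100-1*, 1000-*, 1001-*, 101-0*, 1010-*, 11-00*, 11-01*, 11-11*, 110-1*, 1100-*, 111-0*, 111-1*, 1110-*, 1111-*
[col 2] --001, --110, -0-01, -0-10, -00-1, -001-, -11-0, -111-, 0--10, 1--00*, 1--01*, 1-0-1, 1-00-*, 1-1-0, 1-10-*, 10--0, 10-0-*, 100--, 11--1, 11-0-*, 111--
[col 3] 1--0-
Prime implicants: --001, --110, -0-01, -0-10, -00-1, -001-, -11-0, -111-, 0--10, 1--0-, 1-0-1, 1-1-0, 10--0, 100--, 11--1, 111--
PI chart (minterm → PIs covering it):
  1 | --001,-0-01,-00-1
  2 | -0-10,-001-,0--10
  3 | -00-1,-001-
  5 | -0-01  (sole → essential)
  6 | --110,-0-10,0--10
  9 | --001  (sole → essential)
  10 | 0--10  (sole → essential)
  12 | -11-0  (sole → essential)
  14 | --110,-11-0,-111-,0--10
  15 | -111-  (sole → essential)
  16 | 1--0-,10--0,100--
  17 | --001,-0-01,-00-1,1--0-,1-0-1,100--
  18 | -0-10,-001-,10--0,100--
  19 | -00-1,-001-,1-0-1,100--
  20 | 1--0-,1-1-0,10--0
  21 | -0-01,1--0-
  22 | --110,-0-10,1-1-0,10--0
  24 | 1--0-  (sole → essential)
  28 | -11-0,1--0-,1-1-0,111--
  29 | 1--0-,11--1,111--
  30 | --110,-11-0,-111-,1-1-0,111--
  31 | -111-,11--1,111--
Essential prime implicants: --001, -0-01, -11-0, -111-, 0--10, 1--0-

6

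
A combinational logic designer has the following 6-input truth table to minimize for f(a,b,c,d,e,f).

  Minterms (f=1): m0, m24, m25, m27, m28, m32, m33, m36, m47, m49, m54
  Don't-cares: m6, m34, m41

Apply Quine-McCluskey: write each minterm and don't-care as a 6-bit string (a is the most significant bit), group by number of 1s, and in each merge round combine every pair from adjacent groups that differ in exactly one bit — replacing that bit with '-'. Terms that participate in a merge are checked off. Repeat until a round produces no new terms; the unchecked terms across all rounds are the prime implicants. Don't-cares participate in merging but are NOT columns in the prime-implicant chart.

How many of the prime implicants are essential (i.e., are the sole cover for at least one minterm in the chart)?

size-2^0 implicants → 000000(✓)  000110  011000(✓)  011001(✓)  011011(✓)  011100(✓)  100000(✓)  100001(✓)  100010(✓)  100100(✓)  101001(✓)  101111  110001(✓)  110110
size-2^1 implicants → -00000  011-00  0110-1  01100-  1-0001  10-001  100-00  1000-0  10000-
Unchecked terms (primes): -00000, 000110, 011-00, 0110-1, 01100-, 1-0001, 10-001, 100-00, 1000-0, 10000-, 101111, 110110
Minterm coverage:
  m0 ⊆ -00000 [E]
  m24 ⊆ 011-00,01100-
  m25 ⊆ 0110-1,01100-
  m27 ⊆ 0110-1 [E]
  m28 ⊆ 011-00 [E]
  m32 ⊆ -00000,100-00,1000-0,10000-
  m33 ⊆ 1-0001,10-001,10000-
  m36 ⊆ 100-00 [E]
  m47 ⊆ 101111 [E]
  m49 ⊆ 1-0001 [E]
  m54 ⊆ 110110 [E]
E = {-00000, 011-00, 0110-1, 1-0001, 100-00, 101111, 110110}

7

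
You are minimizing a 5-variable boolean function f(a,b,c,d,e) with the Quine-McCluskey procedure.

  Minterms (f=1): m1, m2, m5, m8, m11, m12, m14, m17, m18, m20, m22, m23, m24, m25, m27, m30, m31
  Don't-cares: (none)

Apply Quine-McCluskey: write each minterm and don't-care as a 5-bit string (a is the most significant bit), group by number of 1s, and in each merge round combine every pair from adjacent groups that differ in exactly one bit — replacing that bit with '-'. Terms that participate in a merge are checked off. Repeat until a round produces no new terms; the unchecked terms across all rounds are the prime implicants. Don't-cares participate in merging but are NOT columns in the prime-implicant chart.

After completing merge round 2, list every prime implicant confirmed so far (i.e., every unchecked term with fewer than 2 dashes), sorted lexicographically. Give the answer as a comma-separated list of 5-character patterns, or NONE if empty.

size-2^0 implicants → 00001(✓)  00010(✓)  00101(✓)  01000(✓)  01011(✓)  01100(✓)  01110(✓)  10001(✓)  10010(✓)  10100(✓)  10110(✓)  10111(✓)  11000(✓)  11001(✓)  11011(✓)  11110(✓)  11111(✓)
size-2^1 implicants → -0001  -0010  -1000  -1011  -1110  00-01  01-00  011-0  1-001  1-110(✓)  1-111(✓)  10-10  101-0  1011-(✓)  11-11  110-1  1100-  1111-(✓)
size-2^2 implicants → 1-11-
Unchecked terms (primes): -0001, -0010, -1000, -1011, -1110, 00-01, 01-00, 011-0, 1-001, 1-11-, 10-10, 101-0, 11-11, 110-1, 1100-

-0001, -0010, -1000, -1011, -1110, 00-01, 01-00, 011-0, 1-001, 10-10, 101-0, 11-11, 110-1, 1100-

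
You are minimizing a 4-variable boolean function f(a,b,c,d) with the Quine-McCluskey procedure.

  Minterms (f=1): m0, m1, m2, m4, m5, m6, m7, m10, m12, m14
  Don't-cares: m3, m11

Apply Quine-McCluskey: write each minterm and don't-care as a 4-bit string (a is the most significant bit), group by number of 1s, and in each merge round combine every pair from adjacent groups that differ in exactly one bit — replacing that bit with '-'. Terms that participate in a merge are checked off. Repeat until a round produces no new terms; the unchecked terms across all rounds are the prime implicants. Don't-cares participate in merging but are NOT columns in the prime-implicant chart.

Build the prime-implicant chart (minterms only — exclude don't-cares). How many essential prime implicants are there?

2

Round 0: 0000✓ 0001✓ 0010✓ 0011✓ 0100✓ 0101✓ 0110✓ 0111✓ 1010✓ 1011✓ 1100✓ 1110✓
Round 1: -010✓ -011✓ -100✓ -110✓ 0-00✓ 0-01✓ 0-10✓ 0-11✓ 00-0✓ 00-1✓ 000-✓ 001-✓ 01-0✓ 01-1✓ 010-✓ 011-✓ 1-10✓ 101-✓ 11-0✓
Round 2: --10 -01- -1-0 0--0✓ 0--1✓ 0-0-✓ 0-1-✓ 00--✓ 01--✓
Round 3: 0---
PIs = {--10, -01-, -1-0, 0---}
Coverage chart:
  m0: 0--- ←essential
  m1: 0--- ←essential
  m2: --10,-01-,0---
  m4: -1-0,0---
  m5: 0--- ←essential
  m6: --10,-1-0,0---
  m7: 0--- ←essential
  m10: --10,-01-
  m12: -1-0 ←essential
  m14: --10,-1-0
Essential: -1-0, 0---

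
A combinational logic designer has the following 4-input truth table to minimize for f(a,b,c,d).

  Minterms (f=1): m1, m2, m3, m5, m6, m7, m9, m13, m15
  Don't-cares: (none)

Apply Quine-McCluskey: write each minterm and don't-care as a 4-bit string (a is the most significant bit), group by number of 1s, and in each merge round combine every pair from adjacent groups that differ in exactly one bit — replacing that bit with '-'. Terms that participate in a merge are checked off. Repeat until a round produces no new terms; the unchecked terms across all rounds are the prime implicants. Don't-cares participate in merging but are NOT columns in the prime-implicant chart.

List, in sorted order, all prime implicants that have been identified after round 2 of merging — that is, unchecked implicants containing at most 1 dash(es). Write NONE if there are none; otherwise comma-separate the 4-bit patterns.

NONE

Round 0: 0001✓ 0010✓ 0011✓ 0101✓ 0110✓ 0111✓ 1001✓ 1101✓ 1111✓
Round 1: -001✓ -101✓ -111✓ 0-01✓ 0-10✓ 0-11✓ 00-1✓ 001-✓ 01-1✓ 011-✓ 1-01✓ 11-1✓
Round 2: --01 -1-1 0--1 0-1-
PIs = {--01, -1-1, 0--1, 0-1-}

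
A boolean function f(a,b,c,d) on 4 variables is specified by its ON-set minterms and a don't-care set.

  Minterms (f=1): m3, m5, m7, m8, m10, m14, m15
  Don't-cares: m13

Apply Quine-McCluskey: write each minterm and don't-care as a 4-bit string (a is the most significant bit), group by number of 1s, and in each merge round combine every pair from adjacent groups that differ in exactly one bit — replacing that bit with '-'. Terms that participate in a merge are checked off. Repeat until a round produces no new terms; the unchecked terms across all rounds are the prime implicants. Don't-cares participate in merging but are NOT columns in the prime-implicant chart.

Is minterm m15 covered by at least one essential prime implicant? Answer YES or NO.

YES

Round 0: 0011✓ 0101✓ 0111✓ 1000✓ 1010✓ 1101✓ 1110✓ 1111✓
Round 1: -101✓ -111✓ 0-11 01-1✓ 1-10 10-0 11-1✓ 111-
Round 2: -1-1
PIs = {-1-1, 0-11, 1-10, 10-0, 111-}
Coverage chart:
  m3: 0-11 ←essential
  m5: -1-1 ←essential
  m7: -1-1,0-11
  m8: 10-0 ←essential
  m10: 1-10,10-0
  m14: 1-10,111-
  m15: -1-1,111-
Essential: -1-1, 0-11, 10-0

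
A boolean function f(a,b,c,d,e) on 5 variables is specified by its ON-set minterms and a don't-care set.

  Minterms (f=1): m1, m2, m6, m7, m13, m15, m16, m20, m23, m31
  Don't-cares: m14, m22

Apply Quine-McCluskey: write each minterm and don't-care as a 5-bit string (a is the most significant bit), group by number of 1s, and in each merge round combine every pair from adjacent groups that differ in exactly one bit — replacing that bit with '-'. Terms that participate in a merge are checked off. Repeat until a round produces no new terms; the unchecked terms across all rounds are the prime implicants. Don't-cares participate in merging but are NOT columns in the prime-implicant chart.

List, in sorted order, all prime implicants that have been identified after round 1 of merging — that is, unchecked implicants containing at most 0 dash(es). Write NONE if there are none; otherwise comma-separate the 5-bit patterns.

00001

size-2^0 implicants → 00001  00010(✓)  00110(✓)  00111(✓)  01101(✓)  01110(✓)  01111(✓)  10000(✓)  10100(✓)  10110(✓)  10111(✓)  11111(✓)
size-2^1 implicants → -0110(✓)  -0111(✓)  -1111(✓)  0-110(✓)  0-111(✓)  00-10  0011-(✓)  011-1  0111-(✓)  1-111(✓)  10-00  101-0  1011-(✓)
size-2^2 implicants → --111  -011-  0-11-
Unchecked terms (primes): --111, -011-, 0-11-, 00-10, 00001, 011-1, 10-00, 101-0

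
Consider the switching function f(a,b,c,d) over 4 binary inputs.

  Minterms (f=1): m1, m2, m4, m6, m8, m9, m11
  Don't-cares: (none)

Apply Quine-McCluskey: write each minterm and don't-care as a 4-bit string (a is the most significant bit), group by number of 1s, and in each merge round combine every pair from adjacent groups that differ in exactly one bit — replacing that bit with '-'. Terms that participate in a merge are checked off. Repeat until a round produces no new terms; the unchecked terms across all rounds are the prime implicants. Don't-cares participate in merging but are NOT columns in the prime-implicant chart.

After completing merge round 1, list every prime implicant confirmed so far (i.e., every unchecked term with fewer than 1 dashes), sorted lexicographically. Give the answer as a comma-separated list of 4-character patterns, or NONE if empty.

NONE

[col 0] 0001*, 0010*, 0100*, 0110*, 1000*, 1001*, 1011*
[col 1] -001, 0-10, 01-0, 10-1, 100-
Prime implicants: -001, 0-10, 01-0, 10-1, 100-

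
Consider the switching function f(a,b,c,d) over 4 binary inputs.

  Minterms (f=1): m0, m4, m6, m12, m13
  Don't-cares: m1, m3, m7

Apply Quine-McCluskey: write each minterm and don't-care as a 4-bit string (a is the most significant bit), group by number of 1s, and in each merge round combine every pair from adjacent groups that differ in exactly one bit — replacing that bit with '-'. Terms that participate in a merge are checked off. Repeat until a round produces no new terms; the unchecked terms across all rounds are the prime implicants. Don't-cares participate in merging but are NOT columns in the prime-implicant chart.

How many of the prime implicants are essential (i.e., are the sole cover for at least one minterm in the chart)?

1

size-2^0 implicants → 0000(✓)  0001(✓)  0011(✓)  0100(✓)  0110(✓)  0111(✓)  1100(✓)  1101(✓)
size-2^1 implicants → -100  0-00  0-11  00-1  000-  01-0  011-  110-
Unchecked terms (primes): -100, 0-00, 0-11, 00-1, 000-, 01-0, 011-, 110-
Minterm coverage:
  m0 ⊆ 0-00,000-
  m4 ⊆ -100,0-00,01-0
  m6 ⊆ 01-0,011-
  m12 ⊆ -100,110-
  m13 ⊆ 110- [E]
E = {110-}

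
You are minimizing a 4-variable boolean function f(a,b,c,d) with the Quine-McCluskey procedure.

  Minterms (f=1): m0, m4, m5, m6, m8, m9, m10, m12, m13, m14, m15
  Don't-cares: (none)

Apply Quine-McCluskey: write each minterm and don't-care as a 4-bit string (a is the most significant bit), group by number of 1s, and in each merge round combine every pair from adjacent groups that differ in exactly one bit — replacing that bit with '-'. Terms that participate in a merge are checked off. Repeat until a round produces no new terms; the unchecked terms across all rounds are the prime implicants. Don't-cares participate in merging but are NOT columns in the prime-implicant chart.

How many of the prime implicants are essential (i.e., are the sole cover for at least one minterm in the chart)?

6

Round 0: 0000✓ 0100✓ 0101✓ 0110✓ 1000✓ 1001✓ 1010✓ 1100✓ 1101✓ 1110✓ 1111✓
Round 1: -000✓ -100✓ -101✓ -110✓ 0-00✓ 01-0✓ 010-✓ 1-00✓ 1-01✓ 1-10✓ 10-0✓ 100-✓ 11-0✓ 11-1✓ 110-✓ 111-✓
Round 2: --00 -1-0 -10- 1--0 1-0- 11--
PIs = {--00, -1-0, -10-, 1--0, 1-0-, 11--}
Coverage chart:
  m0: --00 ←essential
  m4: --00,-1-0,-10-
  m5: -10- ←essential
  m6: -1-0 ←essential
  m8: --00,1--0,1-0-
  m9: 1-0- ←essential
  m10: 1--0 ←essential
  m12: --00,-1-0,-10-,1--0,1-0-,11--
  m13: -10-,1-0-,11--
  m14: -1-0,1--0,11--
  m15: 11-- ←essential
Essential: --00, -1-0, -10-, 1--0, 1-0-, 11--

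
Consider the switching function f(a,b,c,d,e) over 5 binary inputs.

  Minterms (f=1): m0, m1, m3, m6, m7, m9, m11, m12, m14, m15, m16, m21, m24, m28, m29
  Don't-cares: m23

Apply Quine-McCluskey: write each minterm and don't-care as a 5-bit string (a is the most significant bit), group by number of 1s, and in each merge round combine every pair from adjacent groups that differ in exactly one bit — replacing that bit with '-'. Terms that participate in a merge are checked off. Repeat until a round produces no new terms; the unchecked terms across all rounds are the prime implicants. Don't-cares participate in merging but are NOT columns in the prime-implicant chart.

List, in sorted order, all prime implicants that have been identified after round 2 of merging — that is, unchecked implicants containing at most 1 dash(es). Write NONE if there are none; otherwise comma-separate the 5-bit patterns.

-0000, -0111, -1100, 0000-, 011-0, 1-000, 1-101, 101-1, 11-00, 1110-

[col 0] 00000*, 00001*, 00011*, 00110*, 00111*, 01001*, 01011*, 01100*, 01110*, 01111*, 10000*, 10101*, 10111*, 11000*, 11100*, 11101*
[col 1] -0000, -0111, -1100, 0-001*, 0-011*, 0-110*, 0-111*, 00-11*, 000-1*, 0000-, 0011-*, 01-11*, 010-1*, 011-0, 0111-*, 1-000, 1-101, 101-1, 11-00, 1110-
[col 2] 0--11, 0-0-1, 0-11-
Prime implicants: -0000, -0111, -1100, 0--11, 0-0-1, 0-11-, 0000-, 011-0, 1-000, 1-101, 101-1, 11-00, 1110-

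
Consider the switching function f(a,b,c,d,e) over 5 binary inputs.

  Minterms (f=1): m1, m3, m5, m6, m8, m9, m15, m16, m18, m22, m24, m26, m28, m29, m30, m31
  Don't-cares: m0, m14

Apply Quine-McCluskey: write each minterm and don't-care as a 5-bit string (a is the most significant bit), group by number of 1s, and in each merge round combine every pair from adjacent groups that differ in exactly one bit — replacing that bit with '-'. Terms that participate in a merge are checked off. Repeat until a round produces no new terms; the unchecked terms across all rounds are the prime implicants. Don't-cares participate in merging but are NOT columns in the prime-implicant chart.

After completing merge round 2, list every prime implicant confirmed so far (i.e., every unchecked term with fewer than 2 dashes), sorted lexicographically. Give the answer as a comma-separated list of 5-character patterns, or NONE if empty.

00-01, 000-1

size-2^0 implicants → 00000(✓)  00001(✓)  00011(✓)  00101(✓)  00110(✓)  01000(✓)  01001(✓)  01110(✓)  01111(✓)  10000(✓)  10010(✓)  10110(✓)  11000(✓)  11010(✓)  11100(✓)  11101(✓)  11110(✓)  11111(✓)
size-2^1 implicants → -0000(✓)  -0110(✓)  -1000(✓)  -1110(✓)  -1111(✓)  0-000(✓)  0-001(✓)  0-110(✓)  00-01  000-1  0000-(✓)  0100-(✓)  0111-(✓)  1-000(✓)  1-010(✓)  1-110(✓)  10-10(✓)  100-0(✓)  11-00(✓)  11-10(✓)  110-0(✓)  111-0(✓)  111-1(✓)  1110-(✓)  1111-(✓)
size-2^2 implicants → --000  --110  -111-  0-00-  1--10  1-0-0  11--0  111--
Unchecked terms (primes): --000, --110, -111-, 0-00-, 00-01, 000-1, 1--10, 1-0-0, 11--0, 111--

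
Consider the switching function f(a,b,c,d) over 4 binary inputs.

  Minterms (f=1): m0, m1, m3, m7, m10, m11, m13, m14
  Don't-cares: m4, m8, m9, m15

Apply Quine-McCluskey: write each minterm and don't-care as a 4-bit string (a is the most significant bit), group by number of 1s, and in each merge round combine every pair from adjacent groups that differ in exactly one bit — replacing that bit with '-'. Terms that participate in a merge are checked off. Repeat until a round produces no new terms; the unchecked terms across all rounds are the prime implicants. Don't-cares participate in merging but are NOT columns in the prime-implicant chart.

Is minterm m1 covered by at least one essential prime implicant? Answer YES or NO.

size-2^0 implicants → 0000(✓)  0001(✓)  0011(✓)  0100(✓)  0111(✓)  1000(✓)  1001(✓)  1010(✓)  1011(✓)  1101(✓)  1110(✓)  1111(✓)
size-2^1 implicants → -000(✓)  -001(✓)  -011(✓)  -111(✓)  0-00  0-11(✓)  00-1(✓)  000-(✓)  1-01(✓)  1-10(✓)  1-11(✓)  10-0(✓)  10-1(✓)  100-(✓)  101-(✓)  11-1(✓)  111-(✓)
size-2^2 implicants → --11  -0-1  -00-  1--1  1-1-  10--
Unchecked terms (primes): --11, -0-1, -00-, 0-00, 1--1, 1-1-, 10--
Minterm coverage:
  m0 ⊆ -00-,0-00
  m1 ⊆ -0-1,-00-
  m3 ⊆ --11,-0-1
  m7 ⊆ --11 [E]
  m10 ⊆ 1-1-,10--
  m11 ⊆ --11,-0-1,1--1,1-1-,10--
  m13 ⊆ 1--1 [E]
  m14 ⊆ 1-1- [E]
E = {--11, 1--1, 1-1-}

NO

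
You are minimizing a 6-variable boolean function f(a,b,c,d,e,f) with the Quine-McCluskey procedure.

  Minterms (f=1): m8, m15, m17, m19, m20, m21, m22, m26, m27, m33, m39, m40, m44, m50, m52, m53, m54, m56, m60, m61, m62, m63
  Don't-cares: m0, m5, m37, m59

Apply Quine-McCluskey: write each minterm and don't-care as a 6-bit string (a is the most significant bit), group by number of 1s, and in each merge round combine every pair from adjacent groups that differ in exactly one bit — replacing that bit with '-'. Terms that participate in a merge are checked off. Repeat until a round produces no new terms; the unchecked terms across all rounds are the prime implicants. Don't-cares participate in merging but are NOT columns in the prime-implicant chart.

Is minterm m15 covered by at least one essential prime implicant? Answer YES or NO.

[col 0] 000000*, 000101*, 001000*, 001111, 010001*, 010011*, 010100*, 010101*, 010110*, 011010*, 011011*, 100001*, 100101*, 100111*, 101000*, 101100*, 110010*, 110100*, 110101*, 110110*, 111000*, 111011*, 111100*, 111101*, 111110*, 111111*
[col 1] -00101*, -01000, -10100*, -10101*, -10110*, -11011, 0-0101*, 00-000, 01-011, 010-01, 0100-1, 0101-0*, 01010-*, 01101-, 1-0101*, 1-1000*, 1-1100*, 100-01, 1001-1, 101-00*, 11-100*, 11-101*, 11-110*, 110-10, 1101-0*, 11010-*, 111-00*, 111-11, 1111-0*, 1111-1*, 11110-*, 11111-*
[col 2] --0101, -101-0, -1010-, 1-1-00, 11-1-0, 11-10-, 1111--
Prime implicants: --0101, -01000, -101-0, -1010-, -11011, 00-000, 001111, 01-011, 010-01, 0100-1, 01101-, 1-1-00, 100-01, 1001-1, 11-1-0, 11-10-, 110-10, 111-11, 1111--
PI chart (minterm → PIs covering it):
  8 | -01000,00-000
  15 | 001111  (sole → essential)
  17 | 010-01,0100-1
  19 | 01-011,0100-1
  20 | -101-0,-1010-
  21 | --0101,-1010-,010-01
  22 | -101-0  (sole → essential)
  26 | 01101-  (sole → essential)
  27 | -11011,01-011,01101-
  33 | 100-01  (sole → essential)
  39 | 1001-1  (sole → essential)
  40 | -01000,1-1-00
  44 | 1-1-00  (sole → essential)
  50 | 110-10  (sole → essential)
  52 | -101-0,-1010-,11-1-0,11-10-
  53 | --0101,-1010-,11-10-
  54 | -101-0,11-1-0,110-10
  56 | 1-1-00  (sole → essential)
  60 | 1-1-00,11-1-0,11-10-,1111--
  61 | 11-10-,1111--
  62 | 11-1-0,1111--
  63 | 111-11,1111--
Essential prime implicants: -101-0, 001111, 01101-, 1-1-00, 100-01, 1001-1, 110-10

YES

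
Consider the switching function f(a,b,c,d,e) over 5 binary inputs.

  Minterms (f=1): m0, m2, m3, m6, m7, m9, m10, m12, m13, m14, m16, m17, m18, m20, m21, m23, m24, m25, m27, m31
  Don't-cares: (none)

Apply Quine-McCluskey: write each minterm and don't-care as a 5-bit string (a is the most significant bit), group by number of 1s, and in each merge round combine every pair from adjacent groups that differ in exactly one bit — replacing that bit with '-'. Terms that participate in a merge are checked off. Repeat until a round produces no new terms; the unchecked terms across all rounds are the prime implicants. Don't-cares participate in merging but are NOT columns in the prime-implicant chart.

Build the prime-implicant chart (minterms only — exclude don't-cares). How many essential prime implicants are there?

5

Round 0: 00000✓ 00010✓ 00011✓ 00110✓ 00111✓ 01001✓ 01010✓ 01100✓ 01101✓ 01110✓ 10000✓ 10001✓ 10010✓ 10100✓ 10101✓ 10111✓ 11000✓ 11001✓ 11011✓ 11111✓
Round 1: -0000✓ -0010✓ -0111 -1001 0-010✓ 0-110✓ 00-10✓ 00-11✓ 000-0✓ 0001-✓ 0011-✓ 01-01 01-10✓ 011-0 0110- 1-000✓ 1-001✓ 1-111 10-00✓ 10-01✓ 100-0✓ 1000-✓ 101-1 1010-✓ 11-11 110-1 1100-✓
Round 2: -00-0 0--10 00-1- 1-00- 10-0-
PIs = {-00-0, -0111, -1001, 0--10, 00-1-, 01-01, 011-0, 0110-, 1-00-, 1-111, 10-0-, 101-1, 11-11, 110-1}
Coverage chart:
  m0: -00-0 ←essential
  m2: -00-0,0--10,00-1-
  m3: 00-1- ←essential
  m6: 0--10,00-1-
  m7: -0111,00-1-
  m9: -1001,01-01
  m10: 0--10 ←essential
  m12: 011-0,0110-
  m13: 01-01,0110-
  m14: 0--10,011-0
  m16: -00-0,1-00-,10-0-
  m17: 1-00-,10-0-
  m18: -00-0 ←essential
  m20: 10-0- ←essential
  m21: 10-0-,101-1
  m23: -0111,1-111,101-1
  m24: 1-00- ←essential
  m25: -1001,1-00-,110-1
  m27: 11-11,110-1
  m31: 1-111,11-11
Essential: -00-0, 0--10, 00-1-, 1-00-, 10-0-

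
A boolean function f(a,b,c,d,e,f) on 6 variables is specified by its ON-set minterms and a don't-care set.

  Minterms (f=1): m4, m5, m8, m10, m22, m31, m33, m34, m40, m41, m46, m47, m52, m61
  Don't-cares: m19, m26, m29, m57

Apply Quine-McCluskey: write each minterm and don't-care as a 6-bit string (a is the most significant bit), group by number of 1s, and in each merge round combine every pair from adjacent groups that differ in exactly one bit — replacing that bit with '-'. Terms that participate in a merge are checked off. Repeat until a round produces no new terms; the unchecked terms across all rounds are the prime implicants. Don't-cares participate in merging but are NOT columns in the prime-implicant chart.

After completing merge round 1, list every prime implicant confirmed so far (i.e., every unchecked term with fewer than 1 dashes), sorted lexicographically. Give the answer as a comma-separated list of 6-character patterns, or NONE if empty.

size-2^0 implicants → 000100(✓)  000101(✓)  001000(✓)  001010(✓)  010011  010110  011010(✓)  011101(✓)  011111(✓)  100001(✓)  100010  101000(✓)  101001(✓)  101110(✓)  101111(✓)  110100  111001(✓)  111101(✓)
size-2^1 implicants → -01000  -11101  0-1010  00010-  0010-0  0111-1  1-1001  10-001  10100-  10111-  111-01
Unchecked terms (primes): -01000, -11101, 0-1010, 00010-, 0010-0, 010011, 010110, 0111-1, 1-1001, 10-001, 100010, 10100-, 10111-, 110100, 111-01

010011, 010110, 100010, 110100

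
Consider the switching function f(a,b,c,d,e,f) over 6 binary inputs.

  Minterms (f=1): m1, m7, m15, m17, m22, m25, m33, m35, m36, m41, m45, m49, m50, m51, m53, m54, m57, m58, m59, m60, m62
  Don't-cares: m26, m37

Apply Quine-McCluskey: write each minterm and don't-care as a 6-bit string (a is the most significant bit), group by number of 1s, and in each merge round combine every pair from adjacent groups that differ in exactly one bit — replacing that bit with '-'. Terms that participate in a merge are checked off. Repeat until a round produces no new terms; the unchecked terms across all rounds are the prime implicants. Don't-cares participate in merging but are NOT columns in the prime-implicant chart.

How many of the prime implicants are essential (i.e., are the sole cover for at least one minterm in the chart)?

size-2^0 implicants → 000001(✓)  000111(✓)  001111(✓)  010001(✓)  010110(✓)  011001(✓)  011010(✓)  100001(✓)  100011(✓)  100100(✓)  100101(✓)  101001(✓)  101101(✓)  110001(✓)  110010(✓)  110011(✓)  110101(✓)  110110(✓)  111001(✓)  111010(✓)  111011(✓)  111100(✓)  111110(✓)
size-2^1 implicants → -00001(✓)  -10001(✓)  -10110  -11001(✓)  -11010  0-0001(✓)  00-111  01-001(✓)  1-0001(✓)  1-0011(✓)  1-0101(✓)  1-1001(✓)  10-001(✓)  10-101(✓)  100-01(✓)  1000-1(✓)  10010-  101-01(✓)  11-001(✓)  11-010(✓)  11-011(✓)  11-110(✓)  110-01(✓)  110-10(✓)  1100-1(✓)  11001-(✓)  111-10(✓)  1110-1(✓)  11101-(✓)  1111-0
size-2^2 implicants → --0001  -1-001  1--001  1-0-01  1-00-1  10--01  11--10  11-0-1  11-01-
Unchecked terms (primes): --0001, -1-001, -10110, -11010, 00-111, 1--001, 1-0-01, 1-00-1, 10--01, 10010-, 11--10, 11-0-1, 11-01-, 1111-0
Minterm coverage:
  m1 ⊆ --0001 [E]
  m7 ⊆ 00-111 [E]
  m15 ⊆ 00-111 [E]
  m17 ⊆ --0001,-1-001
  m22 ⊆ -10110 [E]
  m25 ⊆ -1-001 [E]
  m33 ⊆ --0001,1--001,1-0-01,1-00-1,10--01
  m35 ⊆ 1-00-1 [E]
  m36 ⊆ 10010- [E]
  m41 ⊆ 1--001,10--01
  m45 ⊆ 10--01 [E]
  m49 ⊆ --0001,-1-001,1--001,1-0-01,1-00-1,11-0-1
  m50 ⊆ 11--10,11-01-
  m51 ⊆ 1-00-1,11-0-1,11-01-
  m53 ⊆ 1-0-01 [E]
  m54 ⊆ -10110,11--10
  m57 ⊆ -1-001,1--001,11-0-1
  m58 ⊆ -11010,11--10,11-01-
  m59 ⊆ 11-0-1,11-01-
  m60 ⊆ 1111-0 [E]
  m62 ⊆ 11--10,1111-0
E = {--0001, -1-001, -10110, 00-111, 1-0-01, 1-00-1, 10--01, 10010-, 1111-0}

9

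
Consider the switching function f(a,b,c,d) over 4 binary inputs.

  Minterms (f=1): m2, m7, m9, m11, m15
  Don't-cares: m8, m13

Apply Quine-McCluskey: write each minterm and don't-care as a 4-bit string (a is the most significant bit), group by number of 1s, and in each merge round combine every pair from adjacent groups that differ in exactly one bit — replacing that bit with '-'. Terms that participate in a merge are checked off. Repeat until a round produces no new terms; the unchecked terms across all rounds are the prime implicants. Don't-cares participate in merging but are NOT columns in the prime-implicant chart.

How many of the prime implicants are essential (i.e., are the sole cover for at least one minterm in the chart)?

[col 0] 0010, 0111*, 1000*, 1001*, 1011*, 1101*, 1111*
[col 1] -111, 1-01*, 1-11*, 10-1*, 100-, 11-1*
[col 2] 1--1
Prime implicants: -111, 0010, 1--1, 100-
PI chart (minterm → PIs covering it):
  2 | 0010  (sole → essential)
  7 | -111  (sole → essential)
  9 | 1--1,100-
  11 | 1--1  (sole → essential)
  15 | -111,1--1
Essential prime implicants: -111, 0010, 1--1

3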